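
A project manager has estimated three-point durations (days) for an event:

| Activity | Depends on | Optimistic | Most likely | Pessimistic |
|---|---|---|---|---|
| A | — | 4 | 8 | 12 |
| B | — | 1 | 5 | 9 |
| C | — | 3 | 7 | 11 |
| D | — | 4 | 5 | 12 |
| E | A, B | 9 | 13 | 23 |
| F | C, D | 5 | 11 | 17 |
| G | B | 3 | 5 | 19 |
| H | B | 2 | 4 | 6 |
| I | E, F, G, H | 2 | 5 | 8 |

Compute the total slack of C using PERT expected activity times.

4 days

te_A = (4 + 4·8 + 12)/6 = 48/6 = 8
te_B = (1 + 4·5 + 9)/6 = 30/6 = 5
te_C = (3 + 4·7 + 11)/6 = 42/6 = 7
te_D = (4 + 4·5 + 12)/6 = 36/6 = 6
te_E = (9 + 4·13 + 23)/6 = 84/6 = 14
te_F = (5 + 4·11 + 17)/6 = 66/6 = 11
te_G = (3 + 4·5 + 19)/6 = 42/6 = 7
te_H = (2 + 4·4 + 6)/6 = 24/6 = 4
te_I = (2 + 4·5 + 8)/6 = 30/6 = 5

Forward pass:
ES_A = 0; EF_A = 8
ES_B = 0; EF_B = 5
ES_C = 0; EF_C = 7
ES_D = 0; EF_D = 6
ES_E = max(EF_A=8, EF_B=5) = 8; EF_E = 8+14 = 22
ES_F = max(EF_C=7, EF_D=6) = 7; EF_F = 7+11 = 18
ES_G = 5; EF_G = 5+7 = 12
ES_H = 5; EF_H = 5+4 = 9
ES_I = max(EF_E=22, EF_F=18, EF_G=12, EF_H=9) = 22; EF_I = 22+5 = 27
Expected project duration μ = 27 days. Critical path: A → E → I.

Backward pass:
LF_I = 27; LS_I = 27−5 = 22
LF_H = LS_I = 22; LS_H = 22−4 = 18
LF_G = LS_I = 22; LS_G = 22−7 = 15
LF_F = LS_I = 22; LS_F = 22−11 = 11
LF_E = LS_I = 22; LS_E = 22−14 = 8
LF_D = LS_F = 11; LS_D = 11−6 = 5
LF_C = LS_F = 11; LS_C = 11−7 = 4
LF_B = min(LS_E=8, LS_G=15, LS_H=18) = 8; LS_B = 8−5 = 3
LF_A = LS_E = 8; LS_A = 8−8 = 0
Slack_C = LS_C − ES_C = 4 − 0 = 4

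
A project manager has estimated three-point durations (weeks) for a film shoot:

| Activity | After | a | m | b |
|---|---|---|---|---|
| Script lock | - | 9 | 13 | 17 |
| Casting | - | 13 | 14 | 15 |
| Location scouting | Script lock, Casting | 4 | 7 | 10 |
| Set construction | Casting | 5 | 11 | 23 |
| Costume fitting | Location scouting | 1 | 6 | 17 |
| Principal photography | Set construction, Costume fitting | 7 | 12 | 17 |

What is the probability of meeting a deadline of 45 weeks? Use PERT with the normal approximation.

0.934

te_Script lock = (9 + 4·13 + 17)/6 = 78/6 = 13; σ²_Script lock = ((17−9)/6)² = 1.778
te_Casting = (13 + 4·14 + 15)/6 = 84/6 = 14; σ²_Casting = ((15−13)/6)² = 0.111
te_Location scouting = (4 + 4·7 + 10)/6 = 42/6 = 7; σ²_Location scouting = ((10−4)/6)² = 1.000
te_Set construction = (5 + 4·11 + 23)/6 = 72/6 = 12; σ²_Set construction = ((23−5)/6)² = 9.000
te_Costume fitting = (1 + 4·6 + 17)/6 = 42/6 = 7; σ²_Costume fitting = ((17−1)/6)² = 7.111
te_Principal photography = (7 + 4·12 + 17)/6 = 72/6 = 12; σ²_Principal photography = ((17−7)/6)² = 2.778

Forward pass:
ES_Script lock = 0; EF_Script lock = 13
ES_Casting = 0; EF_Casting = 14
ES_Location scouting = max(EF_Script lock=13, EF_Casting=14) = 14; EF_Location scouting = 14+7 = 21
ES_Set construction = 14; EF_Set construction = 14+12 = 26
ES_Costume fitting = 21; EF_Costume fitting = 21+7 = 28
ES_Principal photography = max(EF_Set construction=26, EF_Costume fitting=28) = 28; EF_Principal photography = 28+12 = 40
Expected project duration μ = 40 weeks. Critical path: Casting → Location scouting → Costume fitting → Principal photography.

Variance along critical path = 0.111 + 1.000 + 7.111 + 2.778 = 11.000; σ = √11.000 = 3.317 weeks.
Z = (45 − 40) / 3.317 = 1.508
P(T ≤ 45) = Φ(1.508) ≈ 0.934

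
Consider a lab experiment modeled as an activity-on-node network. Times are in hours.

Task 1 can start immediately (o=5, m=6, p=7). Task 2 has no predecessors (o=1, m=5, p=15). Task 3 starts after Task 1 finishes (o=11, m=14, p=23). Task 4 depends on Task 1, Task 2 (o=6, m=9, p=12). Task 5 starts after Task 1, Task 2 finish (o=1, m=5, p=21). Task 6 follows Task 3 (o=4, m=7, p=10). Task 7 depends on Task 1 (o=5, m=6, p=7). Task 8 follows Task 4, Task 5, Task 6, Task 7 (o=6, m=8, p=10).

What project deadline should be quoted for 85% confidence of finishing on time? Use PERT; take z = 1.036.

te_Task 1 = (5 + 4·6 + 7)/6 = 36/6 = 6; σ²_Task 1 = ((7−5)/6)² = 0.111
te_Task 2 = (1 + 4·5 + 15)/6 = 36/6 = 6; σ²_Task 2 = ((15−1)/6)² = 5.444
te_Task 3 = (11 + 4·14 + 23)/6 = 90/6 = 15; σ²_Task 3 = ((23−11)/6)² = 4.000
te_Task 4 = (6 + 4·9 + 12)/6 = 54/6 = 9; σ²_Task 4 = ((12−6)/6)² = 1.000
te_Task 5 = (1 + 4·5 + 21)/6 = 42/6 = 7; σ²_Task 5 = ((21−1)/6)² = 11.111
te_Task 6 = (4 + 4·7 + 10)/6 = 42/6 = 7; σ²_Task 6 = ((10−4)/6)² = 1.000
te_Task 7 = (5 + 4·6 + 7)/6 = 36/6 = 6; σ²_Task 7 = ((7−5)/6)² = 0.111
te_Task 8 = (6 + 4·8 + 10)/6 = 48/6 = 8; σ²_Task 8 = ((10−6)/6)² = 0.444

Forward pass:
ES_Task 1 = 0; EF_Task 1 = 6
ES_Task 2 = 0; EF_Task 2 = 6
ES_Task 3 = 6; EF_Task 3 = 6+15 = 21
ES_Task 4 = max(EF_Task 1=6, EF_Task 2=6) = 6; EF_Task 4 = 6+9 = 15
ES_Task 5 = max(EF_Task 1=6, EF_Task 2=6) = 6; EF_Task 5 = 6+7 = 13
ES_Task 6 = 21; EF_Task 6 = 21+7 = 28
ES_Task 7 = 6; EF_Task 7 = 6+6 = 12
ES_Task 8 = max(EF_Task 4=15, EF_Task 5=13, EF_Task 6=28, EF_Task 7=12) = 28; EF_Task 8 = 28+8 = 36
Expected project duration μ = 36 hours. Critical path: Task 1 → Task 3 → Task 6 → Task 8.

Variance along critical path = 0.111 + 4.000 + 1.000 + 0.444 = 5.556; σ = 2.357 hours.
D = μ + z·σ = 36 + 1.036·2.357 = 38.4 hours

38.4 hours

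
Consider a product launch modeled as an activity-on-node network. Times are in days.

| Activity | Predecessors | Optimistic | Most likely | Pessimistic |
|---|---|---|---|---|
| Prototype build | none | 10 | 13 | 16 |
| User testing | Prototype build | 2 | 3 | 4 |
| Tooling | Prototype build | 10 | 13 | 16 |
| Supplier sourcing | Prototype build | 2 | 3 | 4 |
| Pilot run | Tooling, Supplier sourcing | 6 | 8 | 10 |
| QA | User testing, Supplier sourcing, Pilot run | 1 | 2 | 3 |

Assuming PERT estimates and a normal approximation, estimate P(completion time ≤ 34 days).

te_Prototype build = (10 + 4·13 + 16)/6 = 78/6 = 13; σ²_Prototype build = ((16−10)/6)² = 1.000
te_User testing = (2 + 4·3 + 4)/6 = 18/6 = 3; σ²_User testing = ((4−2)/6)² = 0.111
te_Tooling = (10 + 4·13 + 16)/6 = 78/6 = 13; σ²_Tooling = ((16−10)/6)² = 1.000
te_Supplier sourcing = (2 + 4·3 + 4)/6 = 18/6 = 3; σ²_Supplier sourcing = ((4−2)/6)² = 0.111
te_Pilot run = (6 + 4·8 + 10)/6 = 48/6 = 8; σ²_Pilot run = ((10−6)/6)² = 0.444
te_QA = (1 + 4·2 + 3)/6 = 12/6 = 2; σ²_QA = ((3−1)/6)² = 0.111

Forward pass:
ES_Prototype build = 0; EF_Prototype build = 13
ES_User testing = 13; EF_User testing = 13+3 = 16
ES_Tooling = 13; EF_Tooling = 13+13 = 26
ES_Supplier sourcing = 13; EF_Supplier sourcing = 13+3 = 16
ES_Pilot run = max(EF_Tooling=26, EF_Supplier sourcing=16) = 26; EF_Pilot run = 26+8 = 34
ES_QA = max(EF_User testing=16, EF_Supplier sourcing=16, EF_Pilot run=34) = 34; EF_QA = 34+2 = 36
Expected project duration μ = 36 days. Critical path: Prototype build → Tooling → Pilot run → QA.

Variance along critical path = 1.000 + 1.000 + 0.444 + 0.111 = 2.556; σ = √2.556 = 1.599 days.
Z = (34 − 36) / 1.599 = -1.251
P(T ≤ 34) = Φ(-1.251) ≈ 0.105

0.105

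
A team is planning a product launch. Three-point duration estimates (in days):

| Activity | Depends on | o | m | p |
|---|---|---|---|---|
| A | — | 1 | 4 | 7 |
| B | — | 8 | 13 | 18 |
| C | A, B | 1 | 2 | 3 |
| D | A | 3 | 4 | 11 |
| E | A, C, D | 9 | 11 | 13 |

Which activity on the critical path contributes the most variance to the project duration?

te_A = (1 + 4·4 + 7)/6 = 24/6 = 4; σ²_A = ((7−1)/6)² = 1.000
te_B = (8 + 4·13 + 18)/6 = 78/6 = 13; σ²_B = ((18−8)/6)² = 2.778
te_C = (1 + 4·2 + 3)/6 = 12/6 = 2; σ²_C = ((3−1)/6)² = 0.111
te_D = (3 + 4·4 + 11)/6 = 30/6 = 5; σ²_D = ((11−3)/6)² = 1.778
te_E = (9 + 4·11 + 13)/6 = 66/6 = 11; σ²_E = ((13−9)/6)² = 0.444

Forward pass:
ES_A = 0; EF_A = 4
ES_B = 0; EF_B = 13
ES_C = max(EF_A=4, EF_B=13) = 13; EF_C = 13+2 = 15
ES_D = 4; EF_D = 4+5 = 9
ES_E = max(EF_A=4, EF_C=15, EF_D=9) = 15; EF_E = 15+11 = 26
Expected project duration μ = 26 days. Critical path: B → C → E.

Variances on critical path: σ²_B=2.778, σ²_C=0.111, σ²_E=0.444.
Largest is σ²_B = 2.778.

B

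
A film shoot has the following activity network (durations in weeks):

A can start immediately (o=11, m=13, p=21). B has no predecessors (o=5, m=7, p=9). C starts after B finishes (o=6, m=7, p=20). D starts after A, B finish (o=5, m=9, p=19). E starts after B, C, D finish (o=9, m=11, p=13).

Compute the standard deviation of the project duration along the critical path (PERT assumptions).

2.94 weeks

te_A = (11 + 4·13 + 21)/6 = 84/6 = 14; σ²_A = ((21−11)/6)² = 2.778
te_B = (5 + 4·7 + 9)/6 = 42/6 = 7; σ²_B = ((9−5)/6)² = 0.444
te_C = (6 + 4·7 + 20)/6 = 54/6 = 9; σ²_C = ((20−6)/6)² = 5.444
te_D = (5 + 4·9 + 19)/6 = 60/6 = 10; σ²_D = ((19−5)/6)² = 5.444
te_E = (9 + 4·11 + 13)/6 = 66/6 = 11; σ²_E = ((13−9)/6)² = 0.444

Forward pass:
ES_A = 0; EF_A = 14
ES_B = 0; EF_B = 7
ES_C = 7; EF_C = 7+9 = 16
ES_D = max(EF_A=14, EF_B=7) = 14; EF_D = 14+10 = 24
ES_E = max(EF_B=7, EF_C=16, EF_D=24) = 24; EF_E = 24+11 = 35
Expected project duration μ = 35 weeks. Critical path: A → D → E.

Variance along critical path = 2.778 + 5.444 + 0.444 = 8.667
σ = √8.667 = 2.944 weeks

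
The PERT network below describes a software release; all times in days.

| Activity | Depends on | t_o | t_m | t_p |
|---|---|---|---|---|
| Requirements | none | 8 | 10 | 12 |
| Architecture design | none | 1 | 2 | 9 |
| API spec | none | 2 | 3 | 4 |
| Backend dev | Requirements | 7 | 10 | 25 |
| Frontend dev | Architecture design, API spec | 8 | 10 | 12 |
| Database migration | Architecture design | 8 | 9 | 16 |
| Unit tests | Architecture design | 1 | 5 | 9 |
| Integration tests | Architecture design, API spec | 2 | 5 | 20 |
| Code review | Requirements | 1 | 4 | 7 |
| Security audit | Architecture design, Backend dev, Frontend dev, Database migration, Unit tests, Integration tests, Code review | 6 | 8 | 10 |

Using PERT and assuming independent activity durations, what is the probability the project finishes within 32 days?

0.738

te_Requirements = (8 + 4·10 + 12)/6 = 60/6 = 10; σ²_Requirements = ((12−8)/6)² = 0.444
te_Architecture design = (1 + 4·2 + 9)/6 = 18/6 = 3; σ²_Architecture design = ((9−1)/6)² = 1.778
te_API spec = (2 + 4·3 + 4)/6 = 18/6 = 3; σ²_API spec = ((4−2)/6)² = 0.111
te_Backend dev = (7 + 4·10 + 25)/6 = 72/6 = 12; σ²_Backend dev = ((25−7)/6)² = 9.000
te_Frontend dev = (8 + 4·10 + 12)/6 = 60/6 = 10; σ²_Frontend dev = ((12−8)/6)² = 0.444
te_Database migration = (8 + 4·9 + 16)/6 = 60/6 = 10; σ²_Database migration = ((16−8)/6)² = 1.778
te_Unit tests = (1 + 4·5 + 9)/6 = 30/6 = 5; σ²_Unit tests = ((9−1)/6)² = 1.778
te_Integration tests = (2 + 4·5 + 20)/6 = 42/6 = 7; σ²_Integration tests = ((20−2)/6)² = 9.000
te_Code review = (1 + 4·4 + 7)/6 = 24/6 = 4; σ²_Code review = ((7−1)/6)² = 1.000
te_Security audit = (6 + 4·8 + 10)/6 = 48/6 = 8; σ²_Security audit = ((10−6)/6)² = 0.444

Forward pass:
ES_Requirements = 0; EF_Requirements = 10
ES_Architecture design = 0; EF_Architecture design = 3
ES_API spec = 0; EF_API spec = 3
ES_Backend dev = 10; EF_Backend dev = 10+12 = 22
ES_Frontend dev = max(EF_Architecture design=3, EF_API spec=3) = 3; EF_Frontend dev = 3+10 = 13
ES_Database migration = 3; EF_Database migration = 3+10 = 13
ES_Unit tests = 3; EF_Unit tests = 3+5 = 8
ES_Integration tests = max(EF_Architecture design=3, EF_API spec=3) = 3; EF_Integration tests = 3+7 = 10
ES_Code review = 10; EF_Code review = 10+4 = 14
ES_Security audit = max(EF_Architecture design=3, EF_Backend dev=22, EF_Frontend dev=13, EF_Database migration=13, EF_Unit tests=8, EF_Integration tests=10, EF_Code review=14) = 22; EF_Security audit = 22+8 = 30
Expected project duration μ = 30 days. Critical path: Requirements → Backend dev → Security audit.

Variance along critical path = 0.444 + 9.000 + 0.444 = 9.889; σ = √9.889 = 3.145 days.
Z = (32 − 30) / 3.145 = 0.636
P(T ≤ 32) = Φ(0.636) ≈ 0.738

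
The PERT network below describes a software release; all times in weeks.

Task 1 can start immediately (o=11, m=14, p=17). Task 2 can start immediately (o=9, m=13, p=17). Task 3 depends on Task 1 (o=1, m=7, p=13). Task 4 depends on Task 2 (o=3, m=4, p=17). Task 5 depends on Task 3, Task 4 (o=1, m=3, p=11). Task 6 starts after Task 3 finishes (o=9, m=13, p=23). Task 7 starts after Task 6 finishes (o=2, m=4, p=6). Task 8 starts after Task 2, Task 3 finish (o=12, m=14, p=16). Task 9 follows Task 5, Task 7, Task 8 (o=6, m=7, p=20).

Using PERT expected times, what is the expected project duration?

te_Task 1 = (11 + 4·14 + 17)/6 = 84/6 = 14
te_Task 2 = (9 + 4·13 + 17)/6 = 78/6 = 13
te_Task 3 = (1 + 4·7 + 13)/6 = 42/6 = 7
te_Task 4 = (3 + 4·4 + 17)/6 = 36/6 = 6
te_Task 5 = (1 + 4·3 + 11)/6 = 24/6 = 4
te_Task 6 = (9 + 4·13 + 23)/6 = 84/6 = 14
te_Task 7 = (2 + 4·4 + 6)/6 = 24/6 = 4
te_Task 8 = (12 + 4·14 + 16)/6 = 84/6 = 14
te_Task 9 = (6 + 4·7 + 20)/6 = 54/6 = 9

Forward pass:
ES_Task 1 = 0; EF_Task 1 = 14
ES_Task 2 = 0; EF_Task 2 = 13
ES_Task 3 = 14; EF_Task 3 = 14+7 = 21
ES_Task 4 = 13; EF_Task 4 = 13+6 = 19
ES_Task 5 = max(EF_Task 3=21, EF_Task 4=19) = 21; EF_Task 5 = 21+4 = 25
ES_Task 6 = 21; EF_Task 6 = 21+14 = 35
ES_Task 7 = 35; EF_Task 7 = 35+4 = 39
ES_Task 8 = max(EF_Task 2=13, EF_Task 3=21) = 21; EF_Task 8 = 21+14 = 35
ES_Task 9 = max(EF_Task 5=25, EF_Task 7=39, EF_Task 8=35) = 39; EF_Task 9 = 39+9 = 48
Expected project duration μ = 48 weeks. Critical path: Task 1 → Task 3 → Task 6 → Task 7 → Task 9.

48 weeks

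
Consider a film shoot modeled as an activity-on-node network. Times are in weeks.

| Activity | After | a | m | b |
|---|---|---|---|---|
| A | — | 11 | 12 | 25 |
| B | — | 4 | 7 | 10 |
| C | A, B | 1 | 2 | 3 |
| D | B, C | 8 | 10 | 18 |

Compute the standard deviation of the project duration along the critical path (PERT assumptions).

2.89 weeks

te_A = (11 + 4·12 + 25)/6 = 84/6 = 14; σ²_A = ((25−11)/6)² = 5.444
te_B = (4 + 4·7 + 10)/6 = 42/6 = 7; σ²_B = ((10−4)/6)² = 1.000
te_C = (1 + 4·2 + 3)/6 = 12/6 = 2; σ²_C = ((3−1)/6)² = 0.111
te_D = (8 + 4·10 + 18)/6 = 66/6 = 11; σ²_D = ((18−8)/6)² = 2.778

Forward pass:
ES_A = 0; EF_A = 14
ES_B = 0; EF_B = 7
ES_C = max(EF_A=14, EF_B=7) = 14; EF_C = 14+2 = 16
ES_D = max(EF_B=7, EF_C=16) = 16; EF_D = 16+11 = 27
Expected project duration μ = 27 weeks. Critical path: A → C → D.

Variance along critical path = 5.444 + 0.111 + 2.778 = 8.333
σ = √8.333 = 2.887 weeks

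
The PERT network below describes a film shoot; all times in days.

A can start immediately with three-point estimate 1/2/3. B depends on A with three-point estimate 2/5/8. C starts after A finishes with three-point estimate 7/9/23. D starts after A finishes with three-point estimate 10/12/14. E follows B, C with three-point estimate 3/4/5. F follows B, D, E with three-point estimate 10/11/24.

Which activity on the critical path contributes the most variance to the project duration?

te_A = (1 + 4·2 + 3)/6 = 12/6 = 2; σ²_A = ((3−1)/6)² = 0.111
te_B = (2 + 4·5 + 8)/6 = 30/6 = 5; σ²_B = ((8−2)/6)² = 1.000
te_C = (7 + 4·9 + 23)/6 = 66/6 = 11; σ²_C = ((23−7)/6)² = 7.111
te_D = (10 + 4·12 + 14)/6 = 72/6 = 12; σ²_D = ((14−10)/6)² = 0.444
te_E = (3 + 4·4 + 5)/6 = 24/6 = 4; σ²_E = ((5−3)/6)² = 0.111
te_F = (10 + 4·11 + 24)/6 = 78/6 = 13; σ²_F = ((24−10)/6)² = 5.444

Forward pass:
ES_A = 0; EF_A = 2
ES_B = 2; EF_B = 2+5 = 7
ES_C = 2; EF_C = 2+11 = 13
ES_D = 2; EF_D = 2+12 = 14
ES_E = max(EF_B=7, EF_C=13) = 13; EF_E = 13+4 = 17
ES_F = max(EF_B=7, EF_D=14, EF_E=17) = 17; EF_F = 17+13 = 30
Expected project duration μ = 30 days. Critical path: A → C → E → F.

Variances on critical path: σ²_A=0.111, σ²_C=7.111, σ²_E=0.111, σ²_F=5.444.
Largest is σ²_C = 7.111.

C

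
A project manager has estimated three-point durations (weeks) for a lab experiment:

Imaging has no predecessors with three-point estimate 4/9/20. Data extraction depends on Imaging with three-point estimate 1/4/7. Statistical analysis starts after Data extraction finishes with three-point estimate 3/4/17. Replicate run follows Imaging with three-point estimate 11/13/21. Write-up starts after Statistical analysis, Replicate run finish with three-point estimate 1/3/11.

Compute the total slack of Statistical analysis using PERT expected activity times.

4 weeks

te_Imaging = (4 + 4·9 + 20)/6 = 60/6 = 10
te_Data extraction = (1 + 4·4 + 7)/6 = 24/6 = 4
te_Statistical analysis = (3 + 4·4 + 17)/6 = 36/6 = 6
te_Replicate run = (11 + 4·13 + 21)/6 = 84/6 = 14
te_Write-up = (1 + 4·3 + 11)/6 = 24/6 = 4

Forward pass:
ES_Imaging = 0; EF_Imaging = 10
ES_Data extraction = 10; EF_Data extraction = 10+4 = 14
ES_Statistical analysis = 14; EF_Statistical analysis = 14+6 = 20
ES_Replicate run = 10; EF_Replicate run = 10+14 = 24
ES_Write-up = max(EF_Statistical analysis=20, EF_Replicate run=24) = 24; EF_Write-up = 24+4 = 28
Expected project duration μ = 28 weeks. Critical path: Imaging → Replicate run → Write-up.

Backward pass:
LF_Write-up = 28; LS_Write-up = 28−4 = 24
LF_Replicate run = LS_Write-up = 24; LS_Replicate run = 24−14 = 10
LF_Statistical analysis = LS_Write-up = 24; LS_Statistical analysis = 24−6 = 18
LF_Data extraction = LS_Statistical analysis = 18; LS_Data extraction = 18−4 = 14
LF_Imaging = min(LS_Data extraction=14, LS_Replicate run=10) = 10; LS_Imaging = 10−10 = 0
Slack_Statistical analysis = LS_Statistical analysis − ES_Statistical analysis = 18 − 14 = 4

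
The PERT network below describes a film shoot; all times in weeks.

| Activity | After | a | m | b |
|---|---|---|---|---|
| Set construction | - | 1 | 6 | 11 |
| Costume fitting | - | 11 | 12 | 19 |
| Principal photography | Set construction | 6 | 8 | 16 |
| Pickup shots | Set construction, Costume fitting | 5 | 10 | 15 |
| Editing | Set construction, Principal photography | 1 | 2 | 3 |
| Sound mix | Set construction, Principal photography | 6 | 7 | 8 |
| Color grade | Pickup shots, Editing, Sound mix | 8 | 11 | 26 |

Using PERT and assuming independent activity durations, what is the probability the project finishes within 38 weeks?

0.707

te_Set construction = (1 + 4·6 + 11)/6 = 36/6 = 6; σ²_Set construction = ((11−1)/6)² = 2.778
te_Costume fitting = (11 + 4·12 + 19)/6 = 78/6 = 13; σ²_Costume fitting = ((19−11)/6)² = 1.778
te_Principal photography = (6 + 4·8 + 16)/6 = 54/6 = 9; σ²_Principal photography = ((16−6)/6)² = 2.778
te_Pickup shots = (5 + 4·10 + 15)/6 = 60/6 = 10; σ²_Pickup shots = ((15−5)/6)² = 2.778
te_Editing = (1 + 4·2 + 3)/6 = 12/6 = 2; σ²_Editing = ((3−1)/6)² = 0.111
te_Sound mix = (6 + 4·7 + 8)/6 = 42/6 = 7; σ²_Sound mix = ((8−6)/6)² = 0.111
te_Color grade = (8 + 4·11 + 26)/6 = 78/6 = 13; σ²_Color grade = ((26−8)/6)² = 9.000

Forward pass:
ES_Set construction = 0; EF_Set construction = 6
ES_Costume fitting = 0; EF_Costume fitting = 13
ES_Principal photography = 6; EF_Principal photography = 6+9 = 15
ES_Pickup shots = max(EF_Set construction=6, EF_Costume fitting=13) = 13; EF_Pickup shots = 13+10 = 23
ES_Editing = max(EF_Set construction=6, EF_Principal photography=15) = 15; EF_Editing = 15+2 = 17
ES_Sound mix = max(EF_Set construction=6, EF_Principal photography=15) = 15; EF_Sound mix = 15+7 = 22
ES_Color grade = max(EF_Pickup shots=23, EF_Editing=17, EF_Sound mix=22) = 23; EF_Color grade = 23+13 = 36
Expected project duration μ = 36 weeks. Critical path: Costume fitting → Pickup shots → Color grade.

Variance along critical path = 1.778 + 2.778 + 9.000 = 13.556; σ = √13.556 = 3.682 weeks.
Z = (38 − 36) / 3.682 = 0.543
P(T ≤ 38) = Φ(0.543) ≈ 0.707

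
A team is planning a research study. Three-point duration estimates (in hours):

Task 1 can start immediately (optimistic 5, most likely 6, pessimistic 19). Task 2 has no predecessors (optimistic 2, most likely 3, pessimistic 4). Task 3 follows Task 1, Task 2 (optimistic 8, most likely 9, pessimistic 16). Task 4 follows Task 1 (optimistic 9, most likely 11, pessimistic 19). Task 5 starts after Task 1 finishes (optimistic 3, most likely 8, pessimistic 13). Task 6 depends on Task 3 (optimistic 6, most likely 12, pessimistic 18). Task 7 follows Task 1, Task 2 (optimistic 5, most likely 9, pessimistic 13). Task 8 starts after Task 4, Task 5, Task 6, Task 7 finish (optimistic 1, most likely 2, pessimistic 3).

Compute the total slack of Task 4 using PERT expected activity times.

10 hours

te_Task 1 = (5 + 4·6 + 19)/6 = 48/6 = 8
te_Task 2 = (2 + 4·3 + 4)/6 = 18/6 = 3
te_Task 3 = (8 + 4·9 + 16)/6 = 60/6 = 10
te_Task 4 = (9 + 4·11 + 19)/6 = 72/6 = 12
te_Task 5 = (3 + 4·8 + 13)/6 = 48/6 = 8
te_Task 6 = (6 + 4·12 + 18)/6 = 72/6 = 12
te_Task 7 = (5 + 4·9 + 13)/6 = 54/6 = 9
te_Task 8 = (1 + 4·2 + 3)/6 = 12/6 = 2

Forward pass:
ES_Task 1 = 0; EF_Task 1 = 8
ES_Task 2 = 0; EF_Task 2 = 3
ES_Task 3 = max(EF_Task 1=8, EF_Task 2=3) = 8; EF_Task 3 = 8+10 = 18
ES_Task 4 = 8; EF_Task 4 = 8+12 = 20
ES_Task 5 = 8; EF_Task 5 = 8+8 = 16
ES_Task 6 = 18; EF_Task 6 = 18+12 = 30
ES_Task 7 = max(EF_Task 1=8, EF_Task 2=3) = 8; EF_Task 7 = 8+9 = 17
ES_Task 8 = max(EF_Task 4=20, EF_Task 5=16, EF_Task 6=30, EF_Task 7=17) = 30; EF_Task 8 = 30+2 = 32
Expected project duration μ = 32 hours. Critical path: Task 1 → Task 3 → Task 6 → Task 8.

Backward pass:
LF_Task 8 = 32; LS_Task 8 = 32−2 = 30
LF_Task 7 = LS_Task 8 = 30; LS_Task 7 = 30−9 = 21
LF_Task 6 = LS_Task 8 = 30; LS_Task 6 = 30−12 = 18
LF_Task 5 = LS_Task 8 = 30; LS_Task 5 = 30−8 = 22
LF_Task 4 = LS_Task 8 = 30; LS_Task 4 = 30−12 = 18
LF_Task 3 = LS_Task 6 = 18; LS_Task 3 = 18−10 = 8
LF_Task 2 = min(LS_Task 3=8, LS_Task 7=21) = 8; LS_Task 2 = 8−3 = 5
LF_Task 1 = min(LS_Task 3=8, LS_Task 4=18, LS_Task 5=22, LS_Task 7=21) = 8; LS_Task 1 = 8−8 = 0
Slack_Task 4 = LS_Task 4 − ES_Task 4 = 18 − 8 = 10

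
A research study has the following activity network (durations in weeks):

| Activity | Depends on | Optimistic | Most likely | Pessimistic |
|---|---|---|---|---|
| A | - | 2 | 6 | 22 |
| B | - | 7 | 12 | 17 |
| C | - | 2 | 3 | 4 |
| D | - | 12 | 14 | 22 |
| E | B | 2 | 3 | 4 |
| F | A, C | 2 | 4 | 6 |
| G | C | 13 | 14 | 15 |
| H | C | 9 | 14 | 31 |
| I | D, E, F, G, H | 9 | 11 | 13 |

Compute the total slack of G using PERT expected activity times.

2 weeks

te_A = (2 + 4·6 + 22)/6 = 48/6 = 8
te_B = (7 + 4·12 + 17)/6 = 72/6 = 12
te_C = (2 + 4·3 + 4)/6 = 18/6 = 3
te_D = (12 + 4·14 + 22)/6 = 90/6 = 15
te_E = (2 + 4·3 + 4)/6 = 18/6 = 3
te_F = (2 + 4·4 + 6)/6 = 24/6 = 4
te_G = (13 + 4·14 + 15)/6 = 84/6 = 14
te_H = (9 + 4·14 + 31)/6 = 96/6 = 16
te_I = (9 + 4·11 + 13)/6 = 66/6 = 11

Forward pass:
ES_A = 0; EF_A = 8
ES_B = 0; EF_B = 12
ES_C = 0; EF_C = 3
ES_D = 0; EF_D = 15
ES_E = 12; EF_E = 12+3 = 15
ES_F = max(EF_A=8, EF_C=3) = 8; EF_F = 8+4 = 12
ES_G = 3; EF_G = 3+14 = 17
ES_H = 3; EF_H = 3+16 = 19
ES_I = max(EF_D=15, EF_E=15, EF_F=12, EF_G=17, EF_H=19) = 19; EF_I = 19+11 = 30
Expected project duration μ = 30 weeks. Critical path: C → H → I.

Backward pass:
LF_I = 30; LS_I = 30−11 = 19
LF_H = LS_I = 19; LS_H = 19−16 = 3
LF_G = LS_I = 19; LS_G = 19−14 = 5
LF_F = LS_I = 19; LS_F = 19−4 = 15
LF_E = LS_I = 19; LS_E = 19−3 = 16
LF_D = LS_I = 19; LS_D = 19−15 = 4
LF_C = min(LS_F=15, LS_G=5, LS_H=3) = 3; LS_C = 3−3 = 0
LF_B = LS_E = 16; LS_B = 16−12 = 4
LF_A = LS_F = 15; LS_A = 15−8 = 7
Slack_G = LS_G − ES_G = 5 − 3 = 2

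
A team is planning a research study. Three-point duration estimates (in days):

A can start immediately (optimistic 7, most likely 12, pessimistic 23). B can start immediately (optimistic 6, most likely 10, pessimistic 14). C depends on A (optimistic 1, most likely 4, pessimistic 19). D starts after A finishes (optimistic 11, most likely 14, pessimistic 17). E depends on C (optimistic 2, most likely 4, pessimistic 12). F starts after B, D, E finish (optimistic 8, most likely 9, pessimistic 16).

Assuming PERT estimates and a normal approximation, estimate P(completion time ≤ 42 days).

te_A = (7 + 4·12 + 23)/6 = 78/6 = 13; σ²_A = ((23−7)/6)² = 7.111
te_B = (6 + 4·10 + 14)/6 = 60/6 = 10; σ²_B = ((14−6)/6)² = 1.778
te_C = (1 + 4·4 + 19)/6 = 36/6 = 6; σ²_C = ((19−1)/6)² = 9.000
te_D = (11 + 4·14 + 17)/6 = 84/6 = 14; σ²_D = ((17−11)/6)² = 1.000
te_E = (2 + 4·4 + 12)/6 = 30/6 = 5; σ²_E = ((12−2)/6)² = 2.778
te_F = (8 + 4·9 + 16)/6 = 60/6 = 10; σ²_F = ((16−8)/6)² = 1.778

Forward pass:
ES_A = 0; EF_A = 13
ES_B = 0; EF_B = 10
ES_C = 13; EF_C = 13+6 = 19
ES_D = 13; EF_D = 13+14 = 27
ES_E = 19; EF_E = 19+5 = 24
ES_F = max(EF_B=10, EF_D=27, EF_E=24) = 27; EF_F = 27+10 = 37
Expected project duration μ = 37 days. Critical path: A → D → F.

Variance along critical path = 7.111 + 1.000 + 1.778 = 9.889; σ = √9.889 = 3.145 days.
Z = (42 − 37) / 3.145 = 1.590
P(T ≤ 42) = Φ(1.590) ≈ 0.944

0.944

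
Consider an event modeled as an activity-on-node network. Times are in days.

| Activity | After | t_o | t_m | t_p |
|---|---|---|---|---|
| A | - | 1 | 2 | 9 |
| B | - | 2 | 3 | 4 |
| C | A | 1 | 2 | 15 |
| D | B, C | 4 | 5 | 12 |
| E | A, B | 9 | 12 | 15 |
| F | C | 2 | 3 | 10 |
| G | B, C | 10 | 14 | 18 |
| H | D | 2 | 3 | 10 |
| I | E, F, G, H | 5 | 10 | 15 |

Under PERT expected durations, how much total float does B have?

4 days

te_A = (1 + 4·2 + 9)/6 = 18/6 = 3
te_B = (2 + 4·3 + 4)/6 = 18/6 = 3
te_C = (1 + 4·2 + 15)/6 = 24/6 = 4
te_D = (4 + 4·5 + 12)/6 = 36/6 = 6
te_E = (9 + 4·12 + 15)/6 = 72/6 = 12
te_F = (2 + 4·3 + 10)/6 = 24/6 = 4
te_G = (10 + 4·14 + 18)/6 = 84/6 = 14
te_H = (2 + 4·3 + 10)/6 = 24/6 = 4
te_I = (5 + 4·10 + 15)/6 = 60/6 = 10

Forward pass:
ES_A = 0; EF_A = 3
ES_B = 0; EF_B = 3
ES_C = 3; EF_C = 3+4 = 7
ES_D = max(EF_B=3, EF_C=7) = 7; EF_D = 7+6 = 13
ES_E = max(EF_A=3, EF_B=3) = 3; EF_E = 3+12 = 15
ES_F = 7; EF_F = 7+4 = 11
ES_G = max(EF_B=3, EF_C=7) = 7; EF_G = 7+14 = 21
ES_H = 13; EF_H = 13+4 = 17
ES_I = max(EF_E=15, EF_F=11, EF_G=21, EF_H=17) = 21; EF_I = 21+10 = 31
Expected project duration μ = 31 days. Critical path: A → C → G → I.

Backward pass:
LF_I = 31; LS_I = 31−10 = 21
LF_H = LS_I = 21; LS_H = 21−4 = 17
LF_G = LS_I = 21; LS_G = 21−14 = 7
LF_F = LS_I = 21; LS_F = 21−4 = 17
LF_E = LS_I = 21; LS_E = 21−12 = 9
LF_D = LS_H = 17; LS_D = 17−6 = 11
LF_C = min(LS_D=11, LS_F=17, LS_G=7) = 7; LS_C = 7−4 = 3
LF_B = min(LS_D=11, LS_E=9, LS_G=7) = 7; LS_B = 7−3 = 4
LF_A = min(LS_C=3, LS_E=9) = 3; LS_A = 3−3 = 0
Slack_B = LS_B − ES_B = 4 − 0 = 4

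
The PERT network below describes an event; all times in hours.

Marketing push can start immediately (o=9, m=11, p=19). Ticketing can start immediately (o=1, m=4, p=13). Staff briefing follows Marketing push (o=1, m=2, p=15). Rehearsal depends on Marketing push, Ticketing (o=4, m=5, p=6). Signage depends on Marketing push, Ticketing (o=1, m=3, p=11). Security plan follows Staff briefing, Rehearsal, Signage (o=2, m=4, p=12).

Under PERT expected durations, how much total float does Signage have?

1 hours

te_Marketing push = (9 + 4·11 + 19)/6 = 72/6 = 12
te_Ticketing = (1 + 4·4 + 13)/6 = 30/6 = 5
te_Staff briefing = (1 + 4·2 + 15)/6 = 24/6 = 4
te_Rehearsal = (4 + 4·5 + 6)/6 = 30/6 = 5
te_Signage = (1 + 4·3 + 11)/6 = 24/6 = 4
te_Security plan = (2 + 4·4 + 12)/6 = 30/6 = 5

Forward pass:
ES_Marketing push = 0; EF_Marketing push = 12
ES_Ticketing = 0; EF_Ticketing = 5
ES_Staff briefing = 12; EF_Staff briefing = 12+4 = 16
ES_Rehearsal = max(EF_Marketing push=12, EF_Ticketing=5) = 12; EF_Rehearsal = 12+5 = 17
ES_Signage = max(EF_Marketing push=12, EF_Ticketing=5) = 12; EF_Signage = 12+4 = 16
ES_Security plan = max(EF_Staff briefing=16, EF_Rehearsal=17, EF_Signage=16) = 17; EF_Security plan = 17+5 = 22
Expected project duration μ = 22 hours. Critical path: Marketing push → Rehearsal → Security plan.

Backward pass:
LF_Security plan = 22; LS_Security plan = 22−5 = 17
LF_Signage = LS_Security plan = 17; LS_Signage = 17−4 = 13
LF_Rehearsal = LS_Security plan = 17; LS_Rehearsal = 17−5 = 12
LF_Staff briefing = LS_Security plan = 17; LS_Staff briefing = 17−4 = 13
LF_Ticketing = min(LS_Rehearsal=12, LS_Signage=13) = 12; LS_Ticketing = 12−5 = 7
LF_Marketing push = min(LS_Staff briefing=13, LS_Rehearsal=12, LS_Signage=13) = 12; LS_Marketing push = 12−12 = 0
Slack_Signage = LS_Signage − ES_Signage = 13 − 12 = 1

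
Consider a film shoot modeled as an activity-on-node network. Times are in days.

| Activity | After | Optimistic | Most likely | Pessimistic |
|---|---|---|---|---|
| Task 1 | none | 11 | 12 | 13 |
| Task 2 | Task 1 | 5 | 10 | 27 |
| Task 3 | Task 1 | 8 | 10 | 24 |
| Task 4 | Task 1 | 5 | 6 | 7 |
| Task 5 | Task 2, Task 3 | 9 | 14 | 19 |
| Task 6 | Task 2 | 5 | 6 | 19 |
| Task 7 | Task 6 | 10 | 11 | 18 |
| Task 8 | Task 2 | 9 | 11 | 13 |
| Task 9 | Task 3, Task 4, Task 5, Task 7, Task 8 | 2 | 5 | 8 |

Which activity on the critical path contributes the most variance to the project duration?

te_Task 1 = (11 + 4·12 + 13)/6 = 72/6 = 12; σ²_Task 1 = ((13−11)/6)² = 0.111
te_Task 2 = (5 + 4·10 + 27)/6 = 72/6 = 12; σ²_Task 2 = ((27−5)/6)² = 13.444
te_Task 3 = (8 + 4·10 + 24)/6 = 72/6 = 12; σ²_Task 3 = ((24−8)/6)² = 7.111
te_Task 4 = (5 + 4·6 + 7)/6 = 36/6 = 6; σ²_Task 4 = ((7−5)/6)² = 0.111
te_Task 5 = (9 + 4·14 + 19)/6 = 84/6 = 14; σ²_Task 5 = ((19−9)/6)² = 2.778
te_Task 6 = (5 + 4·6 + 19)/6 = 48/6 = 8; σ²_Task 6 = ((19−5)/6)² = 5.444
te_Task 7 = (10 + 4·11 + 18)/6 = 72/6 = 12; σ²_Task 7 = ((18−10)/6)² = 1.778
te_Task 8 = (9 + 4·11 + 13)/6 = 66/6 = 11; σ²_Task 8 = ((13−9)/6)² = 0.444
te_Task 9 = (2 + 4·5 + 8)/6 = 30/6 = 5; σ²_Task 9 = ((8−2)/6)² = 1.000

Forward pass:
ES_Task 1 = 0; EF_Task 1 = 12
ES_Task 2 = 12; EF_Task 2 = 12+12 = 24
ES_Task 3 = 12; EF_Task 3 = 12+12 = 24
ES_Task 4 = 12; EF_Task 4 = 12+6 = 18
ES_Task 5 = max(EF_Task 2=24, EF_Task 3=24) = 24; EF_Task 5 = 24+14 = 38
ES_Task 6 = 24; EF_Task 6 = 24+8 = 32
ES_Task 7 = 32; EF_Task 7 = 32+12 = 44
ES_Task 8 = 24; EF_Task 8 = 24+11 = 35
ES_Task 9 = max(EF_Task 3=24, EF_Task 4=18, EF_Task 5=38, EF_Task 7=44, EF_Task 8=35) = 44; EF_Task 9 = 44+5 = 49
Expected project duration μ = 49 days. Critical path: Task 1 → Task 2 → Task 6 → Task 7 → Task 9.

Variances on critical path: σ²_Task 1=0.111, σ²_Task 2=13.444, σ²_Task 6=5.444, σ²_Task 7=1.778, σ²_Task 9=1.000.
Largest is σ²_Task 2 = 13.444.

Task 2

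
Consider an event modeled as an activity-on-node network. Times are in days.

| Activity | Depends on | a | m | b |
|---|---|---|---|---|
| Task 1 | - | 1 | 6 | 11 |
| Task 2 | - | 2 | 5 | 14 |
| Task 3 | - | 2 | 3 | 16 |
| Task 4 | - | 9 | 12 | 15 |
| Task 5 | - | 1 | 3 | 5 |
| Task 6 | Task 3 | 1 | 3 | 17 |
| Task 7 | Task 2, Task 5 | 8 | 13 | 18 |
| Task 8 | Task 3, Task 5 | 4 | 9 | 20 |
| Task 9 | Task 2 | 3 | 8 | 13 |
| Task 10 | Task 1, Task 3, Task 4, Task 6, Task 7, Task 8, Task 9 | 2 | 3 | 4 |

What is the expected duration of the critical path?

te_Task 1 = (1 + 4·6 + 11)/6 = 36/6 = 6
te_Task 2 = (2 + 4·5 + 14)/6 = 36/6 = 6
te_Task 3 = (2 + 4·3 + 16)/6 = 30/6 = 5
te_Task 4 = (9 + 4·12 + 15)/6 = 72/6 = 12
te_Task 5 = (1 + 4·3 + 5)/6 = 18/6 = 3
te_Task 6 = (1 + 4·3 + 17)/6 = 30/6 = 5
te_Task 7 = (8 + 4·13 + 18)/6 = 78/6 = 13
te_Task 8 = (4 + 4·9 + 20)/6 = 60/6 = 10
te_Task 9 = (3 + 4·8 + 13)/6 = 48/6 = 8
te_Task 10 = (2 + 4·3 + 4)/6 = 18/6 = 3

Forward pass:
ES_Task 1 = 0; EF_Task 1 = 6
ES_Task 2 = 0; EF_Task 2 = 6
ES_Task 3 = 0; EF_Task 3 = 5
ES_Task 4 = 0; EF_Task 4 = 12
ES_Task 5 = 0; EF_Task 5 = 3
ES_Task 6 = 5; EF_Task 6 = 5+5 = 10
ES_Task 7 = max(EF_Task 2=6, EF_Task 5=3) = 6; EF_Task 7 = 6+13 = 19
ES_Task 8 = max(EF_Task 3=5, EF_Task 5=3) = 5; EF_Task 8 = 5+10 = 15
ES_Task 9 = 6; EF_Task 9 = 6+8 = 14
ES_Task 10 = max(EF_Task 1=6, EF_Task 3=5, EF_Task 4=12, EF_Task 6=10, EF_Task 7=19, EF_Task 8=15, EF_Task 9=14) = 19; EF_Task 10 = 19+3 = 22
Expected project duration μ = 22 days. Critical path: Task 2 → Task 7 → Task 10.

22 days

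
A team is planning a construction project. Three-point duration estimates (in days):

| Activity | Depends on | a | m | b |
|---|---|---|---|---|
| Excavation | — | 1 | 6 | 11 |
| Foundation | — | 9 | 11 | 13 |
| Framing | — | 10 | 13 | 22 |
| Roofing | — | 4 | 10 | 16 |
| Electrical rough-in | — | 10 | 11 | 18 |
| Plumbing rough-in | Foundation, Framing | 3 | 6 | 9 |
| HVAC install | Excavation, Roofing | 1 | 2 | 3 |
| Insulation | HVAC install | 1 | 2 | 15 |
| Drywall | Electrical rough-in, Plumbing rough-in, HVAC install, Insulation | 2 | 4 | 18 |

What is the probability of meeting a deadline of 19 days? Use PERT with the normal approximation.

te_Excavation = (1 + 4·6 + 11)/6 = 36/6 = 6; σ²_Excavation = ((11−1)/6)² = 2.778
te_Foundation = (9 + 4·11 + 13)/6 = 66/6 = 11; σ²_Foundation = ((13−9)/6)² = 0.444
te_Framing = (10 + 4·13 + 22)/6 = 84/6 = 14; σ²_Framing = ((22−10)/6)² = 4.000
te_Roofing = (4 + 4·10 + 16)/6 = 60/6 = 10; σ²_Roofing = ((16−4)/6)² = 4.000
te_Electrical rough-in = (10 + 4·11 + 18)/6 = 72/6 = 12; σ²_Electrical rough-in = ((18−10)/6)² = 1.778
te_Plumbing rough-in = (3 + 4·6 + 9)/6 = 36/6 = 6; σ²_Plumbing rough-in = ((9−3)/6)² = 1.000
te_HVAC install = (1 + 4·2 + 3)/6 = 12/6 = 2; σ²_HVAC install = ((3−1)/6)² = 0.111
te_Insulation = (1 + 4·2 + 15)/6 = 24/6 = 4; σ²_Insulation = ((15−1)/6)² = 5.444
te_Drywall = (2 + 4·4 + 18)/6 = 36/6 = 6; σ²_Drywall = ((18−2)/6)² = 7.111

Forward pass:
ES_Excavation = 0; EF_Excavation = 6
ES_Foundation = 0; EF_Foundation = 11
ES_Framing = 0; EF_Framing = 14
ES_Roofing = 0; EF_Roofing = 10
ES_Electrical rough-in = 0; EF_Electrical rough-in = 12
ES_Plumbing rough-in = max(EF_Foundation=11, EF_Framing=14) = 14; EF_Plumbing rough-in = 14+6 = 20
ES_HVAC install = max(EF_Excavation=6, EF_Roofing=10) = 10; EF_HVAC install = 10+2 = 12
ES_Insulation = 12; EF_Insulation = 12+4 = 16
ES_Drywall = max(EF_Electrical rough-in=12, EF_Plumbing rough-in=20, EF_HVAC install=12, EF_Insulation=16) = 20; EF_Drywall = 20+6 = 26
Expected project duration μ = 26 days. Critical path: Framing → Plumbing rough-in → Drywall.

Variance along critical path = 4.000 + 1.000 + 7.111 = 12.111; σ = √12.111 = 3.480 days.
Z = (19 − 26) / 3.480 = -2.011
P(T ≤ 19) = Φ(-2.011) ≈ 0.022

0.022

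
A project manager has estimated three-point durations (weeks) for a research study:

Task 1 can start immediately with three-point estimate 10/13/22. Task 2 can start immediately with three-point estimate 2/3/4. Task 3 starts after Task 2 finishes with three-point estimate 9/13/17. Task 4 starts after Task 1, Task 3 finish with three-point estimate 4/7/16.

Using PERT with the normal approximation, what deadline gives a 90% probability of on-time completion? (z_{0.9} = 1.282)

te_Task 1 = (10 + 4·13 + 22)/6 = 84/6 = 14; σ²_Task 1 = ((22−10)/6)² = 4.000
te_Task 2 = (2 + 4·3 + 4)/6 = 18/6 = 3; σ²_Task 2 = ((4−2)/6)² = 0.111
te_Task 3 = (9 + 4·13 + 17)/6 = 78/6 = 13; σ²_Task 3 = ((17−9)/6)² = 1.778
te_Task 4 = (4 + 4·7 + 16)/6 = 48/6 = 8; σ²_Task 4 = ((16−4)/6)² = 4.000

Forward pass:
ES_Task 1 = 0; EF_Task 1 = 14
ES_Task 2 = 0; EF_Task 2 = 3
ES_Task 3 = 3; EF_Task 3 = 3+13 = 16
ES_Task 4 = max(EF_Task 1=14, EF_Task 3=16) = 16; EF_Task 4 = 16+8 = 24
Expected project duration μ = 24 weeks. Critical path: Task 2 → Task 3 → Task 4.

Variance along critical path = 0.111 + 1.778 + 4.000 = 5.889; σ = 2.427 weeks.
D = μ + z·σ = 24 + 1.282·2.427 = 27.1 weeks

27.1 weeks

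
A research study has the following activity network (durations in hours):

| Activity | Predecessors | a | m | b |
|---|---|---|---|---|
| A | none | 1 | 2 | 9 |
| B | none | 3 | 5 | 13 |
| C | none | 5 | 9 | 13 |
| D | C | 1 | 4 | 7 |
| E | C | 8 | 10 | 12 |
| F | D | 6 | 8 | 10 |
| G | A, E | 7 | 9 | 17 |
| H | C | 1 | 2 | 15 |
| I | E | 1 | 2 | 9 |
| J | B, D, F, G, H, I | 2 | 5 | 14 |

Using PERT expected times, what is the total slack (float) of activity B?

te_A = (1 + 4·2 + 9)/6 = 18/6 = 3
te_B = (3 + 4·5 + 13)/6 = 36/6 = 6
te_C = (5 + 4·9 + 13)/6 = 54/6 = 9
te_D = (1 + 4·4 + 7)/6 = 24/6 = 4
te_E = (8 + 4·10 + 12)/6 = 60/6 = 10
te_F = (6 + 4·8 + 10)/6 = 48/6 = 8
te_G = (7 + 4·9 + 17)/6 = 60/6 = 10
te_H = (1 + 4·2 + 15)/6 = 24/6 = 4
te_I = (1 + 4·2 + 9)/6 = 18/6 = 3
te_J = (2 + 4·5 + 14)/6 = 36/6 = 6

Forward pass:
ES_A = 0; EF_A = 3
ES_B = 0; EF_B = 6
ES_C = 0; EF_C = 9
ES_D = 9; EF_D = 9+4 = 13
ES_E = 9; EF_E = 9+10 = 19
ES_F = 13; EF_F = 13+8 = 21
ES_G = max(EF_A=3, EF_E=19) = 19; EF_G = 19+10 = 29
ES_H = 9; EF_H = 9+4 = 13
ES_I = 19; EF_I = 19+3 = 22
ES_J = max(EF_B=6, EF_D=13, EF_F=21, EF_G=29, EF_H=13, EF_I=22) = 29; EF_J = 29+6 = 35
Expected project duration μ = 35 hours. Critical path: C → E → G → J.

Backward pass:
LF_J = 35; LS_J = 35−6 = 29
LF_I = LS_J = 29; LS_I = 29−3 = 26
LF_H = LS_J = 29; LS_H = 29−4 = 25
LF_G = LS_J = 29; LS_G = 29−10 = 19
LF_F = LS_J = 29; LS_F = 29−8 = 21
LF_E = min(LS_G=19, LS_I=26) = 19; LS_E = 19−10 = 9
LF_D = min(LS_F=21, LS_J=29) = 21; LS_D = 21−4 = 17
LF_C = min(LS_D=17, LS_E=9, LS_H=25) = 9; LS_C = 9−9 = 0
LF_B = LS_J = 29; LS_B = 29−6 = 23
LF_A = LS_G = 19; LS_A = 19−3 = 16
Slack_B = LS_B − ES_B = 23 − 0 = 23

23 hours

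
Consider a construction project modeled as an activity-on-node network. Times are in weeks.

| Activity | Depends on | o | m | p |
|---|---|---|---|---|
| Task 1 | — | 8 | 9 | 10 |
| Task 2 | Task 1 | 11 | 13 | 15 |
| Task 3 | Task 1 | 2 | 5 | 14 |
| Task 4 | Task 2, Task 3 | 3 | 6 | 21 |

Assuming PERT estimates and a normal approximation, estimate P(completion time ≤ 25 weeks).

te_Task 1 = (8 + 4·9 + 10)/6 = 54/6 = 9; σ²_Task 1 = ((10−8)/6)² = 0.111
te_Task 2 = (11 + 4·13 + 15)/6 = 78/6 = 13; σ²_Task 2 = ((15−11)/6)² = 0.444
te_Task 3 = (2 + 4·5 + 14)/6 = 36/6 = 6; σ²_Task 3 = ((14−2)/6)² = 4.000
te_Task 4 = (3 + 4·6 + 21)/6 = 48/6 = 8; σ²_Task 4 = ((21−3)/6)² = 9.000

Forward pass:
ES_Task 1 = 0; EF_Task 1 = 9
ES_Task 2 = 9; EF_Task 2 = 9+13 = 22
ES_Task 3 = 9; EF_Task 3 = 9+6 = 15
ES_Task 4 = max(EF_Task 2=22, EF_Task 3=15) = 22; EF_Task 4 = 22+8 = 30
Expected project duration μ = 30 weeks. Critical path: Task 1 → Task 2 → Task 4.

Variance along critical path = 0.111 + 0.444 + 9.000 = 9.556; σ = √9.556 = 3.091 weeks.
Z = (25 − 30) / 3.091 = -1.617
P(T ≤ 25) = Φ(-1.617) ≈ 0.053

0.053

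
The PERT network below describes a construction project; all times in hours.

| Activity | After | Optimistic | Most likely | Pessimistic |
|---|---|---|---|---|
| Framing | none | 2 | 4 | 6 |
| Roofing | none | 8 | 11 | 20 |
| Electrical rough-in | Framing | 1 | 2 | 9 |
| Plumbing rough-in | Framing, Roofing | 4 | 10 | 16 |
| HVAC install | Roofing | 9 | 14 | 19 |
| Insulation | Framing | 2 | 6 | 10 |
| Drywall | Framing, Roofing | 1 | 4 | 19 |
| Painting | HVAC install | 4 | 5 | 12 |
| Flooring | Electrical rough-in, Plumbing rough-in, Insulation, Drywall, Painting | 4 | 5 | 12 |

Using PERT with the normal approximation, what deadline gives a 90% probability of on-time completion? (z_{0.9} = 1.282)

42.1 hours

te_Framing = (2 + 4·4 + 6)/6 = 24/6 = 4; σ²_Framing = ((6−2)/6)² = 0.444
te_Roofing = (8 + 4·11 + 20)/6 = 72/6 = 12; σ²_Roofing = ((20−8)/6)² = 4.000
te_Electrical rough-in = (1 + 4·2 + 9)/6 = 18/6 = 3; σ²_Electrical rough-in = ((9−1)/6)² = 1.778
te_Plumbing rough-in = (4 + 4·10 + 16)/6 = 60/6 = 10; σ²_Plumbing rough-in = ((16−4)/6)² = 4.000
te_HVAC install = (9 + 4·14 + 19)/6 = 84/6 = 14; σ²_HVAC install = ((19−9)/6)² = 2.778
te_Insulation = (2 + 4·6 + 10)/6 = 36/6 = 6; σ²_Insulation = ((10−2)/6)² = 1.778
te_Drywall = (1 + 4·4 + 19)/6 = 36/6 = 6; σ²_Drywall = ((19−1)/6)² = 9.000
te_Painting = (4 + 4·5 + 12)/6 = 36/6 = 6; σ²_Painting = ((12−4)/6)² = 1.778
te_Flooring = (4 + 4·5 + 12)/6 = 36/6 = 6; σ²_Flooring = ((12−4)/6)² = 1.778

Forward pass:
ES_Framing = 0; EF_Framing = 4
ES_Roofing = 0; EF_Roofing = 12
ES_Electrical rough-in = 4; EF_Electrical rough-in = 4+3 = 7
ES_Plumbing rough-in = max(EF_Framing=4, EF_Roofing=12) = 12; EF_Plumbing rough-in = 12+10 = 22
ES_HVAC install = 12; EF_HVAC install = 12+14 = 26
ES_Insulation = 4; EF_Insulation = 4+6 = 10
ES_Drywall = max(EF_Framing=4, EF_Roofing=12) = 12; EF_Drywall = 12+6 = 18
ES_Painting = 26; EF_Painting = 26+6 = 32
ES_Flooring = max(EF_Electrical rough-in=7, EF_Plumbing rough-in=22, EF_Insulation=10, EF_Drywall=18, EF_Painting=32) = 32; EF_Flooring = 32+6 = 38
Expected project duration μ = 38 hours. Critical path: Roofing → HVAC install → Painting → Flooring.

Variance along critical path = 4.000 + 2.778 + 1.778 + 1.778 = 10.333; σ = 3.215 hours.
D = μ + z·σ = 38 + 1.282·3.215 = 42.1 hours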